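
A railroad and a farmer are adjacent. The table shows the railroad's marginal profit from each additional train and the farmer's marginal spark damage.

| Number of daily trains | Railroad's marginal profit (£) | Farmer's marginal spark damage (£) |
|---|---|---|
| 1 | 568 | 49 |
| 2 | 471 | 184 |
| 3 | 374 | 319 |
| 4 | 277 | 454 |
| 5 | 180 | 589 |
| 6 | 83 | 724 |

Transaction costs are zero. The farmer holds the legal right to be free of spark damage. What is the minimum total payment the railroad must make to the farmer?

Efficient level: marginal profit ≥ marginal spark damage through level 3, so k* = 3.
With the farmer holding the right, the railroad must at least compensate total damage at k*: 49 + 184 + 319 = 552.

£552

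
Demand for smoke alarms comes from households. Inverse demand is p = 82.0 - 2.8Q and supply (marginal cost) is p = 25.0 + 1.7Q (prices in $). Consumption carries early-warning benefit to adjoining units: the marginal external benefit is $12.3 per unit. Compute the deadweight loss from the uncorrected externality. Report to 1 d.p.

Market equilibrium (private): 25.0 + 1.7Q = 82.0 - 2.8Q → Q_m = 12.6667.
Social marginal benefit = demand + MEB = 94.3 - 2.8Q.
Set SMB = MC: 94.3 - 2.8Q = 25.0 + 1.7Q → Q* = 15.4000.
Height of the DWL triangle at Q_m is SMB(Q_m) − MC(Q_m) = MEB(Q_m) = 12.3000.
DWL = ½ × 2.7333 × 12.3000 = 16.8098.

DWL = $16.8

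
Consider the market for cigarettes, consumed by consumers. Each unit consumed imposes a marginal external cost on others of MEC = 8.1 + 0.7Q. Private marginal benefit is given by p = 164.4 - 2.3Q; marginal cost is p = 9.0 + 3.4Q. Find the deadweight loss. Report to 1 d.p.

Market equilibrium (private): 9.0 + 3.4Q = 164.4 - 2.3Q → Q_m = 27.2632.
Social marginal benefit = demand − MEC = 156.3 - 3.0Q.
Set SMB = MC: 156.3 - 3.0Q = 9.0 + 3.4Q → Q* = 23.0156.
Height of the DWL triangle at Q_m is MC(Q_m) − SMB(Q_m) = MEC(Q_m) = 27.1842.
DWL = ½ × 4.2476 × 27.1842 = 57.7338.

DWL = 57.7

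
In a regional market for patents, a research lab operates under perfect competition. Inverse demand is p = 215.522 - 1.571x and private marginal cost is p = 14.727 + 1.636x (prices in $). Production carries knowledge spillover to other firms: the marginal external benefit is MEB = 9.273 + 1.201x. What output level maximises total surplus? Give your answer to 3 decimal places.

Social marginal cost = private MC − MEB = 5.454 + 0.435x.
Set SMC = demand: 5.454 + 0.435x = 215.522 - 1.571x → x* = 104.7198.

x* = 104.720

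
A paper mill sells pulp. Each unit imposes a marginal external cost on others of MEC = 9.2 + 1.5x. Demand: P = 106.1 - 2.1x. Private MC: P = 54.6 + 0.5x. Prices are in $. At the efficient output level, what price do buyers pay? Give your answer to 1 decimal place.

Social marginal cost = private MC + MEC = 63.8 + 2.0x.
Set SMC = demand: 63.8 + 2.0x = 106.1 - 2.1x → x* = 10.3171.
Consumer price on the demand curve at x*: 106.1 − 2.1×10.3171 = 84.4341.

P = $84.4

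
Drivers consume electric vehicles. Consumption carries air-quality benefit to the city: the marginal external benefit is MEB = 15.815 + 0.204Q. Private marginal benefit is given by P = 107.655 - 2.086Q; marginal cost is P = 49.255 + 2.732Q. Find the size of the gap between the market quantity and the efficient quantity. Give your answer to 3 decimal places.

Market equilibrium (private): 49.255 + 2.732Q = 107.655 - 2.086Q → Q_m = 12.1212.
Social marginal benefit = demand + MEB = 123.470 - 1.882Q.
Set SMB = MC: 123.470 - 1.882Q = 49.255 + 2.732Q → Q* = 16.0847.
Gap = |12.1212 − 16.0847| = 3.9635.

3.964 units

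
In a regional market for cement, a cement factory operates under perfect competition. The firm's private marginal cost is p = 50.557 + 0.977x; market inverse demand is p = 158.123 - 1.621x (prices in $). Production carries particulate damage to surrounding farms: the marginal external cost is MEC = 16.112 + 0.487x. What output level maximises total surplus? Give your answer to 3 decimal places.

Social marginal cost = private MC + MEC = 66.669 + 1.464x.
Set SMC = demand: 66.669 + 1.464x = 158.123 - 1.621x → x* = 29.6447.

x* = 29.645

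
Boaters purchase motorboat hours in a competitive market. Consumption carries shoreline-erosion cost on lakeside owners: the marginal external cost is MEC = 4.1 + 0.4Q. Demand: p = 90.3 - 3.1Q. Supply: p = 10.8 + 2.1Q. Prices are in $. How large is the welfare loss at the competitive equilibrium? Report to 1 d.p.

Market equilibrium (private): 10.8 + 2.1Q = 90.3 - 3.1Q → Q_m = 15.2885.
Social marginal benefit = demand − MEC = 86.2 - 3.5Q.
Set SMB = MC: 86.2 - 3.5Q = 10.8 + 2.1Q → Q* = 13.4643.
Height of the DWL triangle at Q_m is MC(Q_m) − SMB(Q_m) = MEC(Q_m) = 10.2154.
DWL = ½ × 1.8242 × 10.2154 = 9.3175.

DWL = $9.3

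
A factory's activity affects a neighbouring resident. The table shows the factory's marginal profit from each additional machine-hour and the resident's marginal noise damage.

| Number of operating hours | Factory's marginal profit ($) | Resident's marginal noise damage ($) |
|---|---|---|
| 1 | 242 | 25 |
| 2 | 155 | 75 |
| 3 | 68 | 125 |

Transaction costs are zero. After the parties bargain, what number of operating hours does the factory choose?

2

Bargaining reaches the level where marginal profit last exceeds marginal noise damage.
That holds through level 2 (155 ≥ 75) but not at 3 (68 < 125).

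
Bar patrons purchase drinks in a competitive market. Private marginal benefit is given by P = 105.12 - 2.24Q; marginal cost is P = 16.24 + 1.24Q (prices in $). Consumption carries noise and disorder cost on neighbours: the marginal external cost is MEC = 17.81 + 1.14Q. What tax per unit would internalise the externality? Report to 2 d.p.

tax = $35.35 per unit

Social marginal benefit = demand − MEC = 87.31 - 3.38Q.
Set SMB = MC: 87.31 - 3.38Q = 16.24 + 1.24Q → Q* = 15.3831.
The Pigouvian tax equals MEC at Q*: 17.81 + 1.14×15.3831 = 35.3467.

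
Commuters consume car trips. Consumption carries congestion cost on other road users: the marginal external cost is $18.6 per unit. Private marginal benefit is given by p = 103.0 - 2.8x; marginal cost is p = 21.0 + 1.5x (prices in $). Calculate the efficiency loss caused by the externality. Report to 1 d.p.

DWL = $40.2

Market equilibrium (private): 21.0 + 1.5x = 103.0 - 2.8x → x_m = 19.0698.
Social marginal benefit = demand − MEC = 84.4 - 2.8x.
Set SMB = MC: 84.4 - 2.8x = 21.0 + 1.5x → x* = 14.7442.
The welfare-loss triangle has base |x_m − x*| and height MEC(x_m) (the vertical gap between SMB and MC is zero at x* and MEC at x_m).
DWL = ½ × 4.3256 × 18.6000 = 40.2281.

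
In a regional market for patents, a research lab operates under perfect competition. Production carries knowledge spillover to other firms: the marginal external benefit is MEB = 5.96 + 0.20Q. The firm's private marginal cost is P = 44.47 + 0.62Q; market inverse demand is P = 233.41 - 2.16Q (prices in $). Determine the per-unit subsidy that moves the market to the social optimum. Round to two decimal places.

Social marginal cost = private MC − MEB = 38.51 + 0.42Q.
Set SMC = demand: 38.51 + 0.42Q = 233.41 - 2.16Q → Q* = 75.5426.
The Pigouvian subsidy equals MEB at Q*: 5.96 + 0.20×75.5426 = 21.0685.

subsidy = $21.07 per unit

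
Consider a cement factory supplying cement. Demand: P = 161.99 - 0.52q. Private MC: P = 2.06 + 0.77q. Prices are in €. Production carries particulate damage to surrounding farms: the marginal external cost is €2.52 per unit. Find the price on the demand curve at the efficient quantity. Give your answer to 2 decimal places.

P = €98.54

Social marginal cost = private MC + MEC = 4.58 + 0.77q.
Set SMC = demand: 4.58 + 0.77q = 161.99 - 0.52q → q* = 122.0233.
Consumer price on the demand curve at q*: 161.99 − 0.52×122.0233 = 98.5379.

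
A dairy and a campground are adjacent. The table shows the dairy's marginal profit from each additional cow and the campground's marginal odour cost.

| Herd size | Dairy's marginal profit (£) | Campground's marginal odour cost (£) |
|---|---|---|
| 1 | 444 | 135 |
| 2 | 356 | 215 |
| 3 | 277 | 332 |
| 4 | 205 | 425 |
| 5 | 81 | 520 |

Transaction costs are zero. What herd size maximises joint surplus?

2

Bargaining reaches the level where marginal profit last exceeds marginal odour cost.
That holds through level 2 (356 ≥ 215) but not at 3 (277 < 332).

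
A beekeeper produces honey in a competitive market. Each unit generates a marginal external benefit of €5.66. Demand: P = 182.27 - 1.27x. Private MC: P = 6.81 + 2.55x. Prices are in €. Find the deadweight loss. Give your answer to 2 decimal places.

Market equilibrium (private): 6.81 + 2.55x = 182.27 - 1.27x → x_m = 45.9319.
Social marginal cost = private MC − MEB = 1.15 + 2.55x.
Set SMC = demand: 1.15 + 2.55x = 182.27 - 1.27x → x* = 47.4136.
The welfare-loss triangle has base |x_m − x*| and height MEB(x_m) (the vertical gap between SMC and demand is zero at x* and MEB at x_m).
DWL = ½ × 1.4817 × 5.6600 = 4.1932.

DWL = €4.19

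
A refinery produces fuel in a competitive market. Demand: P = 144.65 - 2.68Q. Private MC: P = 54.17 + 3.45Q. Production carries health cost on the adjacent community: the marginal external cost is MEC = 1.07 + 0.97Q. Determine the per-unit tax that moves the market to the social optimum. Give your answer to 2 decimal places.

Social marginal cost = private MC + MEC = 55.24 + 4.42Q.
Set SMC = demand: 55.24 + 4.42Q = 144.65 - 2.68Q → Q* = 12.5930.
The Pigouvian tax equals MEC at Q*: 1.07 + 0.97×12.5930 = 13.2852.

tax = 13.29 per unit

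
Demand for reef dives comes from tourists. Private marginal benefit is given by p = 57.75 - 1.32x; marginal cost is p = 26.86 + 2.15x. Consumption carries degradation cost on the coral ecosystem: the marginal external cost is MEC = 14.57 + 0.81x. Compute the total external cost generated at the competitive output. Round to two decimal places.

Market equilibrium (private): 26.86 + 2.15x = 57.75 - 1.32x → x_m = 8.9020.
Total external cost = ∫₀^{x_m} (14.57 + 0.81x) dx = 14.57×8.9020 + ½×0.81×8.9020² = 161.7966.

161.80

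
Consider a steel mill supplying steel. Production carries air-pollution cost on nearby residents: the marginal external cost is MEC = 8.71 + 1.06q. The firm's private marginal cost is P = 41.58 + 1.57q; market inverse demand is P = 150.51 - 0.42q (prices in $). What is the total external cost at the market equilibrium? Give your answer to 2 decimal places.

$2064.83

Market equilibrium (private): 41.58 + 1.57q = 150.51 - 0.42q → q_m = 54.7387.
Total external cost = ∫₀^{q_m} (8.71 + 1.06q) dq = 8.71×54.7387 + ½×1.06×54.7387² = 2064.8265.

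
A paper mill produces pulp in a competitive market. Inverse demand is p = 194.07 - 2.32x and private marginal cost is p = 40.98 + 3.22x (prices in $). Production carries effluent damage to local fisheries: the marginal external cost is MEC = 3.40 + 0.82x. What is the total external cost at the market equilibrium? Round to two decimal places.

$407.04

Market equilibrium (private): 40.98 + 3.22x = 194.07 - 2.32x → x_m = 27.6336.
Total external cost = ∫₀^{x_m} (3.40 + 0.82x) dx = 3.40×27.6336 + ½×0.82×27.6336² = 407.0367.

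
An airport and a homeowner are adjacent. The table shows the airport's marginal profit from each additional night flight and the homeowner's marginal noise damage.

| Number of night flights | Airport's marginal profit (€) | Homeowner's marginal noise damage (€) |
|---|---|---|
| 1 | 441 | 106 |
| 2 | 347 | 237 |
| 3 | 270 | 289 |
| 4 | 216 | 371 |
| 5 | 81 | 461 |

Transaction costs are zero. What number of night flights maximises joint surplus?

Bargaining reaches the level where marginal profit last exceeds marginal noise damage.
That holds through level 2 (347 ≥ 237) but not at 3 (270 < 289).

2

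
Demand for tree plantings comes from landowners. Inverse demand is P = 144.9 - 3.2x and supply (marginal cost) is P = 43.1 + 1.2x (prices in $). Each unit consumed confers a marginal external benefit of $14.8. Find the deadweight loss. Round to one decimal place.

Market equilibrium (private): 43.1 + 1.2x = 144.9 - 3.2x → x_m = 23.1364.
Social marginal benefit = demand + MEB = 159.7 - 3.2x.
Set SMB = MC: 159.7 - 3.2x = 43.1 + 1.2x → x* = 26.5000.
The welfare-loss triangle has base |x_m − x*| and height MEB(x_m) (the vertical gap between SMB and MC is zero at x* and MEB at x_m).
DWL = ½ × 3.3636 × 14.8000 = 24.8906.

DWL = $24.9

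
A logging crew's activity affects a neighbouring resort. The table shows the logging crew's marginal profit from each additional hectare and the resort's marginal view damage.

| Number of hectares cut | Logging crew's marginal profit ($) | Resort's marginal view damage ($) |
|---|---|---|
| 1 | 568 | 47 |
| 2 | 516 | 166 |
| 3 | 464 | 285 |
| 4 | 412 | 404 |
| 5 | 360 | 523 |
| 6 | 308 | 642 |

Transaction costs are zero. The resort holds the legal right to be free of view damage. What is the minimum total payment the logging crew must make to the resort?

$902

Efficient level: marginal profit ≥ marginal view damage through level 4, so k* = 4.
With the resort holding the right, the logging crew must at least compensate total damage at k*: 47 + 166 + 285 + 404 = 902.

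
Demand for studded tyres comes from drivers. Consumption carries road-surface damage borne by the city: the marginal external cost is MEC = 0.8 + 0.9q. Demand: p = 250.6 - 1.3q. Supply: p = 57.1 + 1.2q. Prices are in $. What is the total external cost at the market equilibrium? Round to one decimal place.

Market equilibrium (private): 57.1 + 1.2q = 250.6 - 1.3q → q_m = 77.4000.
Total external cost = ∫₀^{q_m} (0.8 + 0.9q) dq = 0.8×77.4000 + ½×0.9×77.4000² = 2757.7620.

$2757.8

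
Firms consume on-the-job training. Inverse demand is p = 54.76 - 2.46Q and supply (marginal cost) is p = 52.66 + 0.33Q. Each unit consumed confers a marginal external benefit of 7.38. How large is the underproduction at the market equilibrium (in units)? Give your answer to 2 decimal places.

Market equilibrium (private): 52.66 + 0.33Q = 54.76 - 2.46Q → Q_m = 0.7527.
Social marginal benefit = demand + MEB = 62.14 - 2.46Q.
Set SMB = MC: 62.14 - 2.46Q = 52.66 + 0.33Q → Q* = 3.3978.
Gap = |0.7527 − 3.3978| = 2.6451.

2.65 units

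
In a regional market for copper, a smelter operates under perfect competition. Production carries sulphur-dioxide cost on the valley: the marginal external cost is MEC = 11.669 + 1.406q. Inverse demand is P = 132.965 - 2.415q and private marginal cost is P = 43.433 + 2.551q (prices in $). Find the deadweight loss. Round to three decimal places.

DWL = $107.526

Market equilibrium (private): 43.433 + 2.551q = 132.965 - 2.415q → q_m = 18.0290.
Social marginal cost = private MC + MEC = 55.102 + 3.957q.
Set SMC = demand: 55.102 + 3.957q = 132.965 - 2.415q → q* = 12.2196.
The welfare-loss triangle has base |q_m − q*| and height MEC(q_m) (the vertical gap between SMC and demand is zero at q* and MEC at q_m).
DWL = ½ × 5.8094 × 37.0178 = 107.5256.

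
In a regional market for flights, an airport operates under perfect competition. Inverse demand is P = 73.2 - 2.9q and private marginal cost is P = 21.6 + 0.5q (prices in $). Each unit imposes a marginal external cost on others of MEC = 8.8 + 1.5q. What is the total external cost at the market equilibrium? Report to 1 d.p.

Market equilibrium (private): 21.6 + 0.5q = 73.2 - 2.9q → q_m = 15.1765.
Total external cost = ∫₀^{q_m} (8.8 + 1.5q) dq = 8.8×15.1765 + ½×1.5×15.1765² = 306.2978.

$306.3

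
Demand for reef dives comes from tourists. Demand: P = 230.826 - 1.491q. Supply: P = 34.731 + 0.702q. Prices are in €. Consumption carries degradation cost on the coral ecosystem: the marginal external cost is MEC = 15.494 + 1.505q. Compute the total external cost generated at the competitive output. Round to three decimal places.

€7402.206

Market equilibrium (private): 34.731 + 0.702q = 230.826 - 1.491q → q_m = 89.4186.
Total external cost = ∫₀^{q_m} (15.494 + 1.505q) dq = 15.494×89.4186 + ½×1.505×89.4186² = 7402.2055.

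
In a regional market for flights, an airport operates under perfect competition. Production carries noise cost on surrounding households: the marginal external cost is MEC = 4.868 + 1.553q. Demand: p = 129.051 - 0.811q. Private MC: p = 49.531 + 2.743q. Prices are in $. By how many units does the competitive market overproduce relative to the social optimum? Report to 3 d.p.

7.757 units

Market equilibrium (private): 49.531 + 2.743q = 129.051 - 0.811q → q_m = 22.3748.
Social marginal cost = private MC + MEC = 54.399 + 4.296q.
Set SMC = demand: 54.399 + 4.296q = 129.051 - 0.811q → q* = 14.6176.
Gap = |22.3748 − 14.6176| = 7.7572.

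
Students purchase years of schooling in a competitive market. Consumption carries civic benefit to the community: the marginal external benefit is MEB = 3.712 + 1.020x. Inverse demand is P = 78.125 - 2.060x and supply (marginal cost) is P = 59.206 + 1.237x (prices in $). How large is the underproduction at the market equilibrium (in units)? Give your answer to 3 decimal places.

4.201 units

Market equilibrium (private): 59.206 + 1.237x = 78.125 - 2.060x → x_m = 5.7382.
Social marginal benefit = demand + MEB = 81.837 - 1.040x.
Set SMB = MC: 81.837 - 1.040x = 59.206 + 1.237x → x* = 9.9390.
Gap = |5.7382 − 9.9390| = 4.2008.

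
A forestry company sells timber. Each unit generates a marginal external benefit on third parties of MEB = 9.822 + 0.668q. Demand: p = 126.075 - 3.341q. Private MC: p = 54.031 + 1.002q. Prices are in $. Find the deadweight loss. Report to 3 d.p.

Market equilibrium (private): 54.031 + 1.002q = 126.075 - 3.341q → q_m = 16.5885.
Social marginal cost = private MC − MEB = 44.209 + 0.334q.
Set SMC = demand: 44.209 + 0.334q = 126.075 - 3.341q → q* = 22.2765.
The welfare-loss triangle has base |q_m − q*| and height MEB(q_m) (the vertical gap between SMC and demand is zero at q* and MEB at q_m).
DWL = ½ × 5.6880 × 20.9031 = 59.4484.

DWL = $59.448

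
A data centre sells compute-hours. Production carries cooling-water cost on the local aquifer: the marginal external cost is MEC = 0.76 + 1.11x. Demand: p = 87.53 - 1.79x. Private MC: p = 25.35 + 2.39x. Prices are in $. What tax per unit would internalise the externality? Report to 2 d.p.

tax = $13.65 per unit

Social marginal cost = private MC + MEC = 26.11 + 3.50x.
Set SMC = demand: 26.11 + 3.50x = 87.53 - 1.79x → x* = 11.6106.
The Pigouvian tax equals MEC at x*: 0.76 + 1.11×11.6106 = 13.6478.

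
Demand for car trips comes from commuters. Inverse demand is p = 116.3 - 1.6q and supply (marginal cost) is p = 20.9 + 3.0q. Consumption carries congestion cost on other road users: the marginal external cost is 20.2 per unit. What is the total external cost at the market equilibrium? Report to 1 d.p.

Market equilibrium (private): 20.9 + 3.0q = 116.3 - 1.6q → q_m = 20.7391.
Total external cost = MEC × q_m = 20.2 × 20.7391 = 418.9298.

418.9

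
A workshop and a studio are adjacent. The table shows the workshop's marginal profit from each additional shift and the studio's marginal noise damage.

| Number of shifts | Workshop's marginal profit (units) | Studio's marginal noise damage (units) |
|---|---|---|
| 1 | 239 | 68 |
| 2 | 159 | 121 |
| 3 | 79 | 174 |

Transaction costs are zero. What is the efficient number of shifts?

2

Bargaining reaches the level where marginal profit last exceeds marginal noise damage.
That holds through level 2 (159 ≥ 121) but not at 3 (79 < 174).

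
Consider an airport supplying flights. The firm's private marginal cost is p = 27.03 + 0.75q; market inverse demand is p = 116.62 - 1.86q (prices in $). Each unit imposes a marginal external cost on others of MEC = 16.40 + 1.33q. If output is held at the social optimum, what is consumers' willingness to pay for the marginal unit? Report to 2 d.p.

P = $82.07

Social marginal cost = private MC + MEC = 43.43 + 2.08q.
Set SMC = demand: 43.43 + 2.08q = 116.62 - 1.86q → q* = 18.5761.
Consumer price on the demand curve at q*: 116.62 − 1.86×18.5761 = 82.0685.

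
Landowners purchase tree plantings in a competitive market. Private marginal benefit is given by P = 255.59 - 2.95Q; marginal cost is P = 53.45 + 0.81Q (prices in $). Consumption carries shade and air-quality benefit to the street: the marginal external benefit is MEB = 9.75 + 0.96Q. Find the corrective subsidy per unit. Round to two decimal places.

subsidy = $82.40 per unit

Social marginal benefit = demand + MEB = 265.34 - 1.99Q.
Set SMB = MC: 265.34 - 1.99Q = 53.45 + 0.81Q → Q* = 75.6750.
The Pigouvian subsidy equals MEB at Q*: 9.75 + 0.96×75.6750 = 82.3980.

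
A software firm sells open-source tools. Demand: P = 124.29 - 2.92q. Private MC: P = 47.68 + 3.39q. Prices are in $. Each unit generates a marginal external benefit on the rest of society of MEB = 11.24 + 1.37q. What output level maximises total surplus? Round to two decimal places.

Social marginal cost = private MC − MEB = 36.44 + 2.02q.
Set SMC = demand: 36.44 + 2.02q = 124.29 - 2.92q → q* = 17.7834.

q* = 17.78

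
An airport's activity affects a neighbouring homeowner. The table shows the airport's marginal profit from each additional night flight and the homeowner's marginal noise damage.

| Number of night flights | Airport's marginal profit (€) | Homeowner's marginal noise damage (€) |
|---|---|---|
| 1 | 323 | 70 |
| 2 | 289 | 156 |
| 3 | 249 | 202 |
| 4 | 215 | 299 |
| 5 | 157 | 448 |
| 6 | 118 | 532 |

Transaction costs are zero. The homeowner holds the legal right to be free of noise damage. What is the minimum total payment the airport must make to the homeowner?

€428

Efficient level: marginal profit ≥ marginal noise damage through level 3, so k* = 3.
With the homeowner holding the right, the airport must at least compensate total damage at k*: 70 + 156 + 202 = 428.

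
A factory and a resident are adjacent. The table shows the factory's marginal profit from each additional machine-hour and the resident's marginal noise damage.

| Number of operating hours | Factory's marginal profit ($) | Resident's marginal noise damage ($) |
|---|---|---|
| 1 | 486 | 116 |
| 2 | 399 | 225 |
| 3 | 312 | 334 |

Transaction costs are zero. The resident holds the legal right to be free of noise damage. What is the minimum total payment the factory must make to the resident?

$341

Efficient level: marginal profit ≥ marginal noise damage through level 2, so k* = 2.
With the resident holding the right, the factory must at least compensate total damage at k*: 116 + 225 = 341.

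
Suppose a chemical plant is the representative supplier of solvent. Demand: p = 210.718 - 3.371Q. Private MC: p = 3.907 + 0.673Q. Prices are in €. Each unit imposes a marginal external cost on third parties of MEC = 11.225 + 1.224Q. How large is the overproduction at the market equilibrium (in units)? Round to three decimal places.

14.013 units

Market equilibrium (private): 3.907 + 0.673Q = 210.718 - 3.371Q → Q_m = 51.1402.
Social marginal cost = private MC + MEC = 15.132 + 1.897Q.
Set SMC = demand: 15.132 + 1.897Q = 210.718 - 3.371Q → Q* = 37.1272.
Gap = |51.1402 − 37.1272| = 14.0130.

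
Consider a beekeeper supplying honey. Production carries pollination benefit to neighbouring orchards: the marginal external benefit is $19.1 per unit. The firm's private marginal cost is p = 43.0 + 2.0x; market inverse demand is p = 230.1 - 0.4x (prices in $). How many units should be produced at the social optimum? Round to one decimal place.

x* = 85.9

Social marginal cost = private MC − MEB = 23.9 + 2.0x.
Set SMC = demand: 23.9 + 2.0x = 230.1 - 0.4x → x* = 85.9167.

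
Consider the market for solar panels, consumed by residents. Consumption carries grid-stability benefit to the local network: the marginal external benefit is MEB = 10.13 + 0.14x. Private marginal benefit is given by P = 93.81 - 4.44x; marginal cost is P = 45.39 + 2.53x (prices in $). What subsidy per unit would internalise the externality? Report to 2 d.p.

Social marginal benefit = demand + MEB = 103.94 - 4.30x.
Set SMB = MC: 103.94 - 4.30x = 45.39 + 2.53x → x* = 8.5725.
The Pigouvian subsidy equals MEB at x*: 10.13 + 0.14×8.5725 = 11.3302.

subsidy = $11.33 per unit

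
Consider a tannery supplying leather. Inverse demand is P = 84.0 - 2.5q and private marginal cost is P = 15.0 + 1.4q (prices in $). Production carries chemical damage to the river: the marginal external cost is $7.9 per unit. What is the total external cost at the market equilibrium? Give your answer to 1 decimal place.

Market equilibrium (private): 15.0 + 1.4q = 84.0 - 2.5q → q_m = 17.6923.
Total external cost = MEC × q_m = 7.9 × 17.6923 = 139.7692.

$139.8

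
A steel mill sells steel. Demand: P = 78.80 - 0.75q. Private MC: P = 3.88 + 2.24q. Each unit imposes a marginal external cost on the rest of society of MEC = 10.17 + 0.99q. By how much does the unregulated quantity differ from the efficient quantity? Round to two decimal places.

8.79 units

Market equilibrium (private): 3.88 + 2.24q = 78.80 - 0.75q → q_m = 25.0569.
Social marginal cost = private MC + MEC = 14.05 + 3.23q.
Set SMC = demand: 14.05 + 3.23q = 78.80 - 0.75q → q* = 16.2688.
Gap = |25.0569 − 16.2688| = 8.7881.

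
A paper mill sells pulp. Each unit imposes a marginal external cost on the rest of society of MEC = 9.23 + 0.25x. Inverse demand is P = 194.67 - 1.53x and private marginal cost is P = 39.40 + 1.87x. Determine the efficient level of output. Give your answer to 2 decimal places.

Social marginal cost = private MC + MEC = 48.63 + 2.12x.
Set SMC = demand: 48.63 + 2.12x = 194.67 - 1.53x → x* = 40.0110.

x* = 40.01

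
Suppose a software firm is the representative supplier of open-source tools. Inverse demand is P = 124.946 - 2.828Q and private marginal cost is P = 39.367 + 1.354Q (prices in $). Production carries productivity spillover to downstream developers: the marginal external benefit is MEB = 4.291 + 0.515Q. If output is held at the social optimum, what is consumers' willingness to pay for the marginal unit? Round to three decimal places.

Social marginal cost = private MC − MEB = 35.076 + 0.839Q.
Set SMC = demand: 35.076 + 0.839Q = 124.946 - 2.828Q → Q* = 24.5078.
Consumer price on the demand curve at Q*: 124.946 − 2.828×24.5078 = 55.6379.

P = $55.638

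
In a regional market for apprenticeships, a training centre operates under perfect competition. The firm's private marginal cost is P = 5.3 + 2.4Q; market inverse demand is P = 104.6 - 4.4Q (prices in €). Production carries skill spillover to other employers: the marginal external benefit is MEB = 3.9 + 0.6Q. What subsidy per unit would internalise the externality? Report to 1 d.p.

subsidy = €13.9 per unit

Social marginal cost = private MC − MEB = 1.4 + 1.8Q.
Set SMC = demand: 1.4 + 1.8Q = 104.6 - 4.4Q → Q* = 16.6452.
The Pigouvian subsidy equals MEB at Q*: 3.9 + 0.6×16.6452 = 13.8871.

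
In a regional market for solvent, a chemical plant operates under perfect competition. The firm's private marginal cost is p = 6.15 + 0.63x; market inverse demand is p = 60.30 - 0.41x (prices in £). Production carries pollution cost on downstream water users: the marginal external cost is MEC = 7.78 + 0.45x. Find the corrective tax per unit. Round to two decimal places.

Social marginal cost = private MC + MEC = 13.93 + 1.08x.
Set SMC = demand: 13.93 + 1.08x = 60.30 - 0.41x → x* = 31.1208.
The Pigouvian tax equals MEC at x*: 7.78 + 0.45×31.1208 = 21.7844.

tax = £21.78 per unit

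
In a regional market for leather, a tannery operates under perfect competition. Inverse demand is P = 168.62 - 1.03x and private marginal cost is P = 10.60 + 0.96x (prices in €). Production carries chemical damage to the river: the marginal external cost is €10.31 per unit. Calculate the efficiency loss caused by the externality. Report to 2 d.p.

DWL = €26.71

Market equilibrium (private): 10.60 + 0.96x = 168.62 - 1.03x → x_m = 79.4070.
Social marginal cost = private MC + MEC = 20.91 + 0.96x.
Set SMC = demand: 20.91 + 0.96x = 168.62 - 1.03x → x* = 74.2261.
The loss is the area between SMC and demand from x* to x_m; with linear curves that's a triangle of height MEC(x_m).
DWL = ½ × 5.1809 × 10.3100 = 26.7075.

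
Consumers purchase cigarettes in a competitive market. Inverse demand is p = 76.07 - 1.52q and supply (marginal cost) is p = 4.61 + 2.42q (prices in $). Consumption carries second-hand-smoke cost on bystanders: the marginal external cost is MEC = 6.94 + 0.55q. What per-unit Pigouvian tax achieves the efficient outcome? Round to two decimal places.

tax = $14.84 per unit

Social marginal benefit = demand − MEC = 69.13 - 2.07q.
Set SMB = MC: 69.13 - 2.07q = 4.61 + 2.42q → q* = 14.3697.
The Pigouvian tax equals MEC at q*: 6.94 + 0.55×14.3697 = 14.8433.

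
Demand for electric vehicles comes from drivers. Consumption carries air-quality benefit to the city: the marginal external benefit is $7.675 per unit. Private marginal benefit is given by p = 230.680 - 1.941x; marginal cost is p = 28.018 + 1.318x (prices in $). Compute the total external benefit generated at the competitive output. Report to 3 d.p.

$477.272

Market equilibrium (private): 28.018 + 1.318x = 230.680 - 1.941x → x_m = 62.1853.
Total external benefit = MEB × x_m = 7.675 × 62.1853 = 477.2722.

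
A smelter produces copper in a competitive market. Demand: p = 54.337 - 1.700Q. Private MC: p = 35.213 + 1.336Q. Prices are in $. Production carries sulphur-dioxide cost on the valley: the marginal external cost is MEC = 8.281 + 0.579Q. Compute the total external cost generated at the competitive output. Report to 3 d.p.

Market equilibrium (private): 35.213 + 1.336Q = 54.337 - 1.700Q → Q_m = 6.2991.
Total external cost = ∫₀^{Q_m} (8.281 + 0.579Q) dQ = 8.281×6.2991 + ½×0.579×6.2991² = 63.6498.

$63.650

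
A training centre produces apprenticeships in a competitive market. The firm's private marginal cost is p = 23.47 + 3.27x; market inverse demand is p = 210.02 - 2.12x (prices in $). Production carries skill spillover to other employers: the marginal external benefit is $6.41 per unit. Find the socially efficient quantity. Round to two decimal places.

Social marginal cost = private MC − MEB = 17.06 + 3.27x.
Set SMC = demand: 17.06 + 3.27x = 210.02 - 2.12x → x* = 35.7996.

x* = 35.80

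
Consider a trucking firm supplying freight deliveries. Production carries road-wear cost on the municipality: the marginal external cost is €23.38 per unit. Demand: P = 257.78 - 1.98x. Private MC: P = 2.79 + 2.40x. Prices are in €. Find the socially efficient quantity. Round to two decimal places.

x* = 52.88

Social marginal cost = private MC + MEC = 26.17 + 2.40x.
Set SMC = demand: 26.17 + 2.40x = 257.78 - 1.98x → x* = 52.8790.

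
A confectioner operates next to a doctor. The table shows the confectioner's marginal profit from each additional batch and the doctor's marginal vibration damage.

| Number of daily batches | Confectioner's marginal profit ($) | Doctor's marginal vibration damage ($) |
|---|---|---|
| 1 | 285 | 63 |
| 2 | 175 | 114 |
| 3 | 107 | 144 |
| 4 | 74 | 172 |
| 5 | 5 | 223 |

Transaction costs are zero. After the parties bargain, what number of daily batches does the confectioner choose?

2

Bargaining reaches the level where marginal profit last exceeds marginal vibration damage.
That holds through level 2 (175 ≥ 114) but not at 3 (107 < 144).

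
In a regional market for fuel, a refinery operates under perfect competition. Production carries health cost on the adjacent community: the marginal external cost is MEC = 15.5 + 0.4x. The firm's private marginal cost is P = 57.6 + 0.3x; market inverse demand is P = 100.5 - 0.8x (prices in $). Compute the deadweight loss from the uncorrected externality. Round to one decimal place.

Market equilibrium (private): 57.6 + 0.3x = 100.5 - 0.8x → x_m = 39.0000.
Social marginal cost = private MC + MEC = 73.1 + 0.7x.
Set SMC = demand: 73.1 + 0.7x = 100.5 - 0.8x → x* = 18.2667.
The loss is the area between SMC and demand from x* to x_m; with linear curves that's a triangle of height MEC(x_m).
DWL = ½ × 20.7333 × 31.1000 = 322.4028.

DWL = $322.4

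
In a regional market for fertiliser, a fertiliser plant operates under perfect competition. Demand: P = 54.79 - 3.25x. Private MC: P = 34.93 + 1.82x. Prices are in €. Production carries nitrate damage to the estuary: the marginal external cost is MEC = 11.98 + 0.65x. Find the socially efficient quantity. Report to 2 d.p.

x* = 1.38

Social marginal cost = private MC + MEC = 46.91 + 2.47x.
Set SMC = demand: 46.91 + 2.47x = 54.79 - 3.25x → x* = 1.3776.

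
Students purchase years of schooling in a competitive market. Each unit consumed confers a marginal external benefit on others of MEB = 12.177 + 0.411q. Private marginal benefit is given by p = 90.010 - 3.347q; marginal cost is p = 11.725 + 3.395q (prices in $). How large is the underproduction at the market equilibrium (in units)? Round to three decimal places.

Market equilibrium (private): 11.725 + 3.395q = 90.010 - 3.347q → q_m = 11.6115.
Social marginal benefit = demand + MEB = 102.187 - 2.936q.
Set SMB = MC: 102.187 - 2.936q = 11.725 + 3.395q → q* = 14.2887.
Gap = |11.6115 − 14.2887| = 2.6772.

2.677 units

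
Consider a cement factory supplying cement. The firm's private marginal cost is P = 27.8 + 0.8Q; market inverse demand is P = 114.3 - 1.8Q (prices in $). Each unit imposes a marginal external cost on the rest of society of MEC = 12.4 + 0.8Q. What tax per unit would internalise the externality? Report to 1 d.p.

tax = $29.8 per unit

Social marginal cost = private MC + MEC = 40.2 + 1.6Q.
Set SMC = demand: 40.2 + 1.6Q = 114.3 - 1.8Q → Q* = 21.7941.
The Pigouvian tax equals MEC at Q*: 12.4 + 0.8×21.7941 = 29.8353.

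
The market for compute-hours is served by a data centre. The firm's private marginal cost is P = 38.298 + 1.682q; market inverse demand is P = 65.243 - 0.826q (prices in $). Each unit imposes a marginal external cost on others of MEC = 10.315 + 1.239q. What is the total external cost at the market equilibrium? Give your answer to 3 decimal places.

$182.326

Market equilibrium (private): 38.298 + 1.682q = 65.243 - 0.826q → q_m = 10.7436.
Total external cost = ∫₀^{q_m} (10.315 + 1.239q) dq = 10.315×10.7436 + ½×1.239×10.7436² = 182.3260.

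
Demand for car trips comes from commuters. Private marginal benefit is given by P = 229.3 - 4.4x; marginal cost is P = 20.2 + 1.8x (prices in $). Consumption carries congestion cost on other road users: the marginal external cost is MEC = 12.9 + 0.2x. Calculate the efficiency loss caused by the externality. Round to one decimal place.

Market equilibrium (private): 20.2 + 1.8x = 229.3 - 4.4x → x_m = 33.7258.
Social marginal benefit = demand − MEC = 216.4 - 4.6x.
Set SMB = MC: 216.4 - 4.6x = 20.2 + 1.8x → x* = 30.6563.
Height of the DWL triangle at x_m is MC(x_m) − SMB(x_m) = MEC(x_m) = 19.6452.
DWL = ½ × 3.0695 × 19.6452 = 30.1505.

DWL = $30.2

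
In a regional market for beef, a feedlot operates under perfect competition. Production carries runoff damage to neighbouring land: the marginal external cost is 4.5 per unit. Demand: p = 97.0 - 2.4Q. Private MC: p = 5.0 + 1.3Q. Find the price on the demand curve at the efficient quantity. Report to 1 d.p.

P = 40.2

Social marginal cost = private MC + MEC = 9.5 + 1.3Q.
Set SMC = demand: 9.5 + 1.3Q = 97.0 - 2.4Q → Q* = 23.6486.
Consumer price on the demand curve at Q*: 97.0 − 2.4×23.6486 = 40.2434.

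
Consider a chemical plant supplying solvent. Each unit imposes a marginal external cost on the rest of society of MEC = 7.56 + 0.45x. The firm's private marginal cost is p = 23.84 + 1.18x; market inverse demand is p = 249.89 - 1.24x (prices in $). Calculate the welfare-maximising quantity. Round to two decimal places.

Social marginal cost = private MC + MEC = 31.40 + 1.63x.
Set SMC = demand: 31.40 + 1.63x = 249.89 - 1.24x → x* = 76.1289.

x* = 76.13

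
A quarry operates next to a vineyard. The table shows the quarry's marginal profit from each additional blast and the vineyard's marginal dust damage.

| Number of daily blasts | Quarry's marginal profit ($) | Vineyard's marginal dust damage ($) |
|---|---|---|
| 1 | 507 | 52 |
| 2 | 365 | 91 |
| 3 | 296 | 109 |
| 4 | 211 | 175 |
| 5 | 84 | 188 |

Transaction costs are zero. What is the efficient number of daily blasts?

4

Bargaining reaches the level where marginal profit last exceeds marginal dust damage.
That holds through level 4 (211 ≥ 175) but not at 5 (84 < 188).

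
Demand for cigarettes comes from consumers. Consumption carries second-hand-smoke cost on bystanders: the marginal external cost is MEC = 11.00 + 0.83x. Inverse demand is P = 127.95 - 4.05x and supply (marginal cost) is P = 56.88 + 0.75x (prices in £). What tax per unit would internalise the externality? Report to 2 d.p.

tax = £19.86 per unit

Social marginal benefit = demand − MEC = 116.95 - 4.88x.
Set SMB = MC: 116.95 - 4.88x = 56.88 + 0.75x → x* = 10.6696.
The Pigouvian tax equals MEC at x*: 11.00 + 0.83×10.6696 = 19.8558.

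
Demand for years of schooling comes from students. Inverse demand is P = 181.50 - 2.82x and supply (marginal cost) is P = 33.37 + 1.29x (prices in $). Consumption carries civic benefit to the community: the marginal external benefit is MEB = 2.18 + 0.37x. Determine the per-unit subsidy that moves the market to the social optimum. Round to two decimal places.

subsidy = $17.05 per unit

Social marginal benefit = demand + MEB = 183.68 - 2.45x.
Set SMB = MC: 183.68 - 2.45x = 33.37 + 1.29x → x* = 40.1898.
The Pigouvian subsidy equals MEB at x*: 2.18 + 0.37×40.1898 = 17.0502.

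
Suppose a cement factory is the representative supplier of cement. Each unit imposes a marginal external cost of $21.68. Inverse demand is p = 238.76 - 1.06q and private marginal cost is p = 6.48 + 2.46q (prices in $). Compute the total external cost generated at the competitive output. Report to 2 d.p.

$1430.63

Market equilibrium (private): 6.48 + 2.46q = 238.76 - 1.06q → q_m = 65.9886.
Total external cost = MEC × q_m = 21.68 × 65.9886 = 1430.6328.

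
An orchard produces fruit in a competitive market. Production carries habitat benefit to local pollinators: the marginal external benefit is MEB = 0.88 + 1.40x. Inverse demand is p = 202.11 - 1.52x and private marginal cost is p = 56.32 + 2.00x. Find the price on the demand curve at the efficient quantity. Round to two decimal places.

Social marginal cost = private MC − MEB = 55.44 + 0.60x.
Set SMC = demand: 55.44 + 0.60x = 202.11 - 1.52x → x* = 69.1840.
Consumer price on the demand curve at x*: 202.11 − 1.52×69.1840 = 96.9503.

P = 96.95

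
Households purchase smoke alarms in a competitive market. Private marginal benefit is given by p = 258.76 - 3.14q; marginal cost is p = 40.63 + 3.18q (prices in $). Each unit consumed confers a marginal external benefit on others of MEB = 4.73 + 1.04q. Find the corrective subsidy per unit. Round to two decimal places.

subsidy = $48.63 per unit

Social marginal benefit = demand + MEB = 263.49 - 2.10q.
Set SMB = MC: 263.49 - 2.10q = 40.63 + 3.18q → q* = 42.2083.
The Pigouvian subsidy equals MEB at q*: 4.73 + 1.04×42.2083 = 48.6266.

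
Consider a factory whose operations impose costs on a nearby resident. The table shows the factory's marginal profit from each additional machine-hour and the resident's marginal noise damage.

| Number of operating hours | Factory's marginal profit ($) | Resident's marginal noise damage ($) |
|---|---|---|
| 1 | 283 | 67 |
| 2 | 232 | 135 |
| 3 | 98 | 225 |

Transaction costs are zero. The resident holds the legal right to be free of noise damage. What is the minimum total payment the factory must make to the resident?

$202

Efficient level: marginal profit ≥ marginal noise damage through level 2, so k* = 2.
With the resident holding the right, the factory must at least compensate total damage at k*: 67 + 135 = 202.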